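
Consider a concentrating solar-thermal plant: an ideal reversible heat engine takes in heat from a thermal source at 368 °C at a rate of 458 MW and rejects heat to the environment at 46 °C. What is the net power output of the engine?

T_H = 368 °C → 368 + 273.15 = 641.15 K.
T_C = 46 °C → 46 + 273.15 = 319.15 K.
The Carnot efficiency is η = 1 − T_C/T_H = 1 − 319.15/641.15 = 0.5022.
W = η·Q_H = 0.5022 × 458 = 230 MW.

Ẇ ≈ 230 MW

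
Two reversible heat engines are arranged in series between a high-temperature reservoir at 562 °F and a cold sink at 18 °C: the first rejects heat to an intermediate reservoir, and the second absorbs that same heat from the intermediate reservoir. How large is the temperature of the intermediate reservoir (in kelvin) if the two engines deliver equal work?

T_m ≈ 429.4 K

T_H = 562 °F → (562 − 32) × 5/9 = 294.44 °C = 567.59 K.
T_C = 18 °C → 18 + 273.15 = 291.15 K.
For reversible stages Q_m = Q_H·(T_m/T_H). Setting W₁ = Q_H(1 − T_m/T_H) equal to W₂ = Q_m(1 − T_C/T_m) = Q_H·(T_m − T_C)/T_H gives T_H − T_m = T_m − T_C, so T_m = (T_H + T_C)/2 = (567.59 + 291.15)/2 = 429.4 K.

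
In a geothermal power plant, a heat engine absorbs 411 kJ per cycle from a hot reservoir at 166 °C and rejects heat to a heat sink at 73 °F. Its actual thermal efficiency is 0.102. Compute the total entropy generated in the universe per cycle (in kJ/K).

ΔS_univ ≈ 0.311 kJ/K

T_H = 166 °C → 166 + 273.15 = 439.15 K.
T_C = 73 °F → (73 − 32) × 5/9 = 22.78 °C = 295.93 K.
W = η·Q_H = 0.102 × 411 = 41.92 kJ, so Q_C = Q_H − W = 369.1 kJ.
The hot reservoir loses entropy Q_H/T_H = 411/439.15 = 0.9359 kJ/K; the cold reservoir gains Q_C/T_C = 369.1/295.93 = 1.247 kJ/K.
ΔS_univ = −Q_H/T_H + Q_C/T_C = 0.311 kJ/K (> 0, since η = 0.102 < η_Carnot = 0.326).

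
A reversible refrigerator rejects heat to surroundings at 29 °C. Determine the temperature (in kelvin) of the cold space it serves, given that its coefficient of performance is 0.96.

T_C ≈ 148.0 K

T_H = 29 °C → 29 + 273.15 = 302.15 K.
COP_R = T_C/(T_H − T_C) ⇒ T_C = T_H·COP_R/(1 + COP_R) = 302.15 × 0.96/(1 + 0.96) = 148.0 K.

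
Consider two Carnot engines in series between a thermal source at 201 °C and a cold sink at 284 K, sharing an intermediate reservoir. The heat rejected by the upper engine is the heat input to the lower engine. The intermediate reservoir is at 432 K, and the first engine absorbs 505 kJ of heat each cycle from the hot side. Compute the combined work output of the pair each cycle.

W_total ≈ 203 kJ

T_H = 201 °C → 201 + 273.15 = 474.15 K.
Two reversible stages in series are equivalent to a single Carnot engine between T_H and T_C, so η_total = 1 − T_C/T_H = 1 − 284.00/474.15 = 0.4010.
W_total = η_total · Q_H = 0.4010 × 505 = 203 kJ.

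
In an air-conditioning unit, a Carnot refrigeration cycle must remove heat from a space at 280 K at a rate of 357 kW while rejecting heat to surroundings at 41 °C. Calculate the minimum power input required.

T_H = 41 °C → 41 + 273.15 = 314.15 K.
COP_R = T_C/(T_H − T_C) = 280.00/34.15 = 8.1991.
W = Q_C/COP_R = 357/8.1991 = 43.5 kW.

Ẇ_in ≈ 43.5 kW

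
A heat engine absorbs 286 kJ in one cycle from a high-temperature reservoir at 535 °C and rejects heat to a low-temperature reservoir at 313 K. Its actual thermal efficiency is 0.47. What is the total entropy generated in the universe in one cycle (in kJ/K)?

ΔS_univ ≈ 0.130 kJ/K

T_H = 535 °C → 535 + 273.15 = 808.15 K.
W = η·Q_H = 0.47 × 286 = 134.4 kJ, so Q_C = Q_H − W = 151.6 kJ.
The hot reservoir loses entropy Q_H/T_H = 286/808.15 = 0.3539 kJ/K; the cold reservoir gains Q_C/T_C = 151.6/313.00 = 0.4843 kJ/K.
ΔS_univ = −Q_H/T_H + Q_C/T_C = 0.130 kJ/K (> 0, since η = 0.47 < η_Carnot = 0.613).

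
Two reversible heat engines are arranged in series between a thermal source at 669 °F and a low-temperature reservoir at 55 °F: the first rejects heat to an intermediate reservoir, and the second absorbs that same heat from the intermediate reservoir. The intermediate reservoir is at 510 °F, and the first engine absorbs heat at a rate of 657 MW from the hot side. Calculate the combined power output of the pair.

T_H = 669 °F → (669 − 32) × 5/9 = 353.89 °C = 627.04 K.
T_C = 55 °F → (55 − 32) × 5/9 = 12.78 °C = 285.93 K.
Two reversible stages in series are equivalent to a single Carnot engine between T_H and T_C, so η_total = 1 − T_C/T_H = 1 − 285.93/627.04 = 0.5440.
W_total = η_total · Q_H = 0.5440 × 657 = 357 MW.

Ẇ_total ≈ 357 MW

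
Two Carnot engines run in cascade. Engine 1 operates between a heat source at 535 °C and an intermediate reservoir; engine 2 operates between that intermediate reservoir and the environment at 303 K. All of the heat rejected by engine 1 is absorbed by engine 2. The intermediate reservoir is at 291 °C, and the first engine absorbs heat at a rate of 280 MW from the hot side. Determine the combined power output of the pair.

Ẇ_total ≈ 175 MW

T_H = 535 °C → 535 + 273.15 = 808.15 K.
Two reversible stages in series are equivalent to a single Carnot engine between T_H and T_C, so η_total = 1 − T_C/T_H = 1 − 303.00/808.15 = 0.6251.
W_total = η_total · Q_H = 0.6251 × 280 = 175 MW.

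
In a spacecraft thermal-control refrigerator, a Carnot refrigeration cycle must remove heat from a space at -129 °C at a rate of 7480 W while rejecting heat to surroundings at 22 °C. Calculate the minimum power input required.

T_H = 22 °C → 22 + 273.15 = 295.15 K.
T_C = -129 °C → -129 + 273.15 = 144.15 K.
For a reversible refrigerator, COP_R = T_C/(T_H − T_C) = 144.15/151.00 = 0.9546.
W = Q_C/COP_R = 7480/0.9546 = 7840 W.

Ẇ_in ≈ 7840 W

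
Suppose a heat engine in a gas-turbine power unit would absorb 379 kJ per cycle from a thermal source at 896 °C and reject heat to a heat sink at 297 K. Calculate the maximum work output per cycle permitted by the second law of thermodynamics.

T_H = 896 °C → 896 + 273.15 = 1169.15 K.
By the Carnot theorem, η_max = 1 − T_C/T_H = 1 − 297.00/1169.15 = 0.7460.
W_max = η_max · Q_H = 0.7460 × 379 = 283 kJ.

W_max ≈ 283 kJ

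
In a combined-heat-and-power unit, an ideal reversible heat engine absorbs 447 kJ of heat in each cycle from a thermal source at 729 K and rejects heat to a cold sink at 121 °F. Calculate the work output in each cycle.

T_C = 121 °F → (121 − 32) × 5/9 = 49.44 °C = 322.59 K.
The Carnot efficiency is η = 1 − T_C/T_H = 1 − 322.59/729.00 = 0.5575.
W = η·Q_H = 0.5575 × 447 = 249 kJ.

W ≈ 249 kJ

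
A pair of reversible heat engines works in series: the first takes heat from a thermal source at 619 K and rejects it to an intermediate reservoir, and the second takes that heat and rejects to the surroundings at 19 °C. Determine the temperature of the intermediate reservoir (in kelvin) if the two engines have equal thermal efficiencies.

T_C = 19 °C → 19 + 273.15 = 292.15 K.
Equal efficiencies require 1 − T_m/T_H = 1 − T_C/T_m, i.e. T_m/T_H = T_C/T_m, so T_m = √(T_H·T_C) = √(619.00 × 292.15) = 425 K.

T_m ≈ 425 K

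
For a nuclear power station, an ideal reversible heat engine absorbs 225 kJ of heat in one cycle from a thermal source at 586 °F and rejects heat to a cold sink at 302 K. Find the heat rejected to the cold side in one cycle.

Q_C ≈ 117.0 kJ

T_H = 586 °F → (586 − 32) × 5/9 = 307.78 °C = 580.93 K.
The Carnot efficiency is η = 1 − T_C/T_H = 1 − 302.00/580.93 = 0.4801.
For a reversible cycle Q_C/Q_H = T_C/T_H, so Q_C = 225 × 302.00/580.93 = 117.0 kJ.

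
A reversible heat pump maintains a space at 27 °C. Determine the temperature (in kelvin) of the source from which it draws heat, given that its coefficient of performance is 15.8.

T_H = 27 °C → 27 + 273.15 = 300.15 K.
COP_HP = T_H/(T_H − T_C) ⇒ T_C = T_H·(COP_HP − 1)/COP_HP = 300.15 × (15.8 − 1)/15.8 = 281.2 K.

T_C ≈ 281.2 K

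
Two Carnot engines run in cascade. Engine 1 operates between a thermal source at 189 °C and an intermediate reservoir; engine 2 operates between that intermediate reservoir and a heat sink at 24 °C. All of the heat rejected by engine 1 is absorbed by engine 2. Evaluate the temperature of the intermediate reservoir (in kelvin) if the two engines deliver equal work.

T_m ≈ 380 K

T_H = 189 °C → 189 + 273.15 = 462.15 K.
T_C = 24 °C → 24 + 273.15 = 297.15 K.
For reversible stages Q_m = Q_H·(T_m/T_H). Setting W₁ = Q_H(1 − T_m/T_H) equal to W₂ = Q_m(1 − T_C/T_m) = Q_H·(T_m − T_C)/T_H gives T_H − T_m = T_m − T_C, so T_m = (T_H + T_C)/2 = (462.15 + 297.15)/2 = 380 K.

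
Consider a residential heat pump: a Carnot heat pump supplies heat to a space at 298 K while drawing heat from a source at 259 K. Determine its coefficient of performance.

COP_HP ≈ 7.64

COP_HP = T_H/(T_H − T_C) = 298.00/(298.00 − 259.00) = 7.64.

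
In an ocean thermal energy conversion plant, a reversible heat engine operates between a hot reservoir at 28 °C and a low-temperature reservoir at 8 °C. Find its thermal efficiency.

η ≈ 0.0664

T_H = 28 °C → 28 + 273.15 = 301.15 K.
T_C = 8 °C → 8 + 273.15 = 281.15 K.
The Carnot efficiency is η = 1 − T_C/T_H = 1 − 281.15/301.15 = 0.0664.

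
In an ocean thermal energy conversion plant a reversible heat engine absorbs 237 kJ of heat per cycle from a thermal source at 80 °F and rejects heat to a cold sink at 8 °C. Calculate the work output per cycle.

W ≈ 14.8 kJ

T_H = 80 °F → (80 − 32) × 5/9 = 26.67 °C = 299.82 K.
T_C = 8 °C → 8 + 273.15 = 281.15 K.
η_rev = 1 − T_C/T_H = 1 − 281.15/299.82 = 0.0623.
W = η·Q_H = 0.0623 × 237 = 14.8 kJ.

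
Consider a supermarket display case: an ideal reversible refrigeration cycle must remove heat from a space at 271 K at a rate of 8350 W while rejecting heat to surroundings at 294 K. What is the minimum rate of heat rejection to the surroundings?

Q̇_H ≈ 9060 W

For a reversible cycle Q_H/Q_C = T_H/T_C, so Q_H = Q_C·T_H/T_C = 8350 × 294.00/271.00 = 9060 W.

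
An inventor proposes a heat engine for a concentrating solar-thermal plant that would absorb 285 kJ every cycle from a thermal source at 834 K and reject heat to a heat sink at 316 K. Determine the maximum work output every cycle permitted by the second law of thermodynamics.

No engine can exceed the Carnot limit: η_max = 1 − T_C/T_H = 1 − 316.00/834.00 = 0.6211.
W_max = η_max · Q_H = 0.6211 × 285 = 177.0 kJ.

W_max ≈ 177.0 kJ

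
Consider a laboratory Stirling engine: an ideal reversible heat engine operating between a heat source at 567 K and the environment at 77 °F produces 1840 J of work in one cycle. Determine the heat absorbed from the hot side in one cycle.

Q_H ≈ 3880 J

T_C = 77 °F → (77 − 32) × 5/9 = 25.00 °C = 298.15 K.
Carnot efficiency: η = 1 − T_C/T_H = 1 − 298.15/567.00 = 0.4742.
Q_H = W/η = 1840/0.4742 = 3880 J.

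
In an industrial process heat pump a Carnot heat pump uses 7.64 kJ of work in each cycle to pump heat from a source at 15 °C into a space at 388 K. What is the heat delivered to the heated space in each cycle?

Q_H ≈ 29.7 kJ

T_C = 15 °C → 15 + 273.15 = 288.15 K.
Reversible heating COP: COP_HP = T_H/(T_H − T_C) = 388.00/99.85 = 3.8858.
Q_H = COP_HP · W = 3.8858 × 7.64 = 29.7 kJ.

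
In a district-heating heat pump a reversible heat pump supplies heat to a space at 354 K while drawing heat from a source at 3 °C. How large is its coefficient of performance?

COP_HP ≈ 4.55

T_C = 3 °C → 3 + 273.15 = 276.15 K.
Reversible heating COP: COP_HP = T_H/(T_H − T_C) = 354.00/(354.00 − 276.15) = 4.55.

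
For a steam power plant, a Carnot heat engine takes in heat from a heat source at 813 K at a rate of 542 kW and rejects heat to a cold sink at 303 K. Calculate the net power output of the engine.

Ẇ ≈ 340.0 kW

For a reversible engine, η = 1 − T_C/T_H = 1 − 303.00/813.00 = 0.6273.
W = η·Q_H = 0.6273 × 542 = 340.0 kW.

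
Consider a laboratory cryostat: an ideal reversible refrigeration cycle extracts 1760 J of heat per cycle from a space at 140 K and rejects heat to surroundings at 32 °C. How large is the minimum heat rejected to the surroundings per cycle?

T_H = 32 °C → 32 + 273.15 = 305.15 K.
For a reversible cycle Q_H/Q_C = T_H/T_C, so Q_H = Q_C·T_H/T_C = 1760 × 305.15/140.00 = 3840 J.

Q_H ≈ 3840 J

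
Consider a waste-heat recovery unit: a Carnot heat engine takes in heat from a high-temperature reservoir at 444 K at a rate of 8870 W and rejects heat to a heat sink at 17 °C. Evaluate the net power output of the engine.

Ẇ ≈ 3070 W

T_C = 17 °C → 17 + 273.15 = 290.15 K.
Carnot efficiency: η = 1 − T_C/T_H = 1 − 290.15/444.00 = 0.3465.
W = η·Q_H = 0.3465 × 8870 = 3070 W.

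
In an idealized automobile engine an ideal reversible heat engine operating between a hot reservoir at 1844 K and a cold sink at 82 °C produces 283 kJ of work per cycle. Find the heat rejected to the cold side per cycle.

T_C = 82 °C → 82 + 273.15 = 355.15 K.
Carnot efficiency: η = 1 − T_C/T_H = 1 − 355.15/1844.00 = 0.8074.
Since Q_C/Q_H = T_C/T_H and Q_H = W/η, Q_C = W·T_C/(T_H − T_C) = 283 × 355.15/1488.85 = 67.5 kJ.

Q_C ≈ 67.5 kJ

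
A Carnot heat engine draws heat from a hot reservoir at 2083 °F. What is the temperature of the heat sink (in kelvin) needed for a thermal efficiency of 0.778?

T_C ≈ 314 K

T_H = 2083 °F → (2083 − 32) × 5/9 = 1139.44 °C = 1412.59 K.
From η = 1 − T_C/T_H, T_C = T_H·(1 − η) = 1412.59 × (1 − 0.778) = 314 K.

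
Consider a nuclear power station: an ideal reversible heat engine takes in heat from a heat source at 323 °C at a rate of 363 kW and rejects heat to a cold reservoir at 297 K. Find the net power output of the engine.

T_H = 323 °C → 323 + 273.15 = 596.15 K.
Since the cycle is reversible, η = 1 − T_C/T_H = 1 − 297.00/596.15 = 0.5018.
W = η·Q_H = 0.5018 × 363 = 182 kW.

Ẇ ≈ 182 kW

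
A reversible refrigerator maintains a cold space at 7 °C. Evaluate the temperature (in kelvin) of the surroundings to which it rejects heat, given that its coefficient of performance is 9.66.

T_C = 7 °C → 7 + 273.15 = 280.15 K.
COP_R = T_C/(T_H − T_C) ⇒ T_H = T_C·(1 + 1/COP_R) = 280.15 × (1 + 1/9.66) = 309.2 K.

T_H ≈ 309.2 K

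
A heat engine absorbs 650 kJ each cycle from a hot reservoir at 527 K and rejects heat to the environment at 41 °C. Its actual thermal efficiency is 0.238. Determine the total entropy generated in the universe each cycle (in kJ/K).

T_C = 41 °C → 41 + 273.15 = 314.15 K.
W = η·Q_H = 0.238 × 650 = 154.7 kJ, so Q_C = Q_H − W = 495.3 kJ.
Entropy balance on the reservoirs: −Q_H/T_H = -1.233 kJ/K, +Q_C/T_C = 1.577 kJ/K.
ΔS_univ = −Q_H/T_H + Q_C/T_C = 0.3432 kJ/K (> 0, since η = 0.238 < η_Carnot = 0.404).

ΔS_univ ≈ 0.3432 kJ/K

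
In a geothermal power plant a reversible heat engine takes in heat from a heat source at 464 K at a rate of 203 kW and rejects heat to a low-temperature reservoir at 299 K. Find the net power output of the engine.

Ẇ ≈ 72.19 kW

Since the cycle is reversible, η = 1 − T_C/T_H = 1 − 299.00/464.00 = 0.3556.
W = η·Q_H = 0.3556 × 203 = 72.19 kW.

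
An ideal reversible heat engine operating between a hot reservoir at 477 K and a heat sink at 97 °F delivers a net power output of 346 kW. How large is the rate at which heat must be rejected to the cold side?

T_C = 97 °F → (97 − 32) × 5/9 = 36.11 °C = 309.26 K.
Carnot efficiency: η = 1 − T_C/T_H = 1 − 309.26/477.00 = 0.3517.
Since Q_C/Q_H = T_C/T_H and Q_H = W/η, Q_C = W·T_C/(T_H − T_C) = 346 × 309.26/167.74 = 638 kW.

Q̇_C ≈ 638 kW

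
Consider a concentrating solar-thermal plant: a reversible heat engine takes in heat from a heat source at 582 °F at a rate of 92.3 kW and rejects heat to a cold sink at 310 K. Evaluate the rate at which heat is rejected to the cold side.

T_H = 582 °F → (582 − 32) × 5/9 = 305.56 °C = 578.71 K.
Carnot efficiency: η = 1 − T_C/T_H = 1 − 310.00/578.71 = 0.4643.
For a reversible cycle Q_C/Q_H = T_C/T_H, so Q_C = 92.3 × 310.00/578.71 = 49.4 kW.

Q̇_C ≈ 49.4 kW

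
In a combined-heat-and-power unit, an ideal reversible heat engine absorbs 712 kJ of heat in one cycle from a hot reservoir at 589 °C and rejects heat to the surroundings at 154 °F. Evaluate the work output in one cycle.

T_H = 589 °C → 589 + 273.15 = 862.15 K.
T_C = 154 °F → (154 − 32) × 5/9 = 67.78 °C = 340.93 K.
For a reversible engine, η = 1 − T_C/T_H = 1 − 340.93/862.15 = 0.6046.
W = η·Q_H = 0.6046 × 712 = 430.4 kJ.

W ≈ 430.4 kJ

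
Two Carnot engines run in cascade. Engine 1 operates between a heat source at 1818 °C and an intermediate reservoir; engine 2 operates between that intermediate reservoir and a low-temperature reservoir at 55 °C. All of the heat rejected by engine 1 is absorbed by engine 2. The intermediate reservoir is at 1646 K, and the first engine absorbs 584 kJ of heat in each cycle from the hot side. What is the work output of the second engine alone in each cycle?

W₂ ≈ 368.0 kJ

T_H = 1818 °C → 1818 + 273.15 = 2091.15 K.
T_C = 55 °C → 55 + 273.15 = 328.15 K.
Heat entering the second stage: Q_m = Q_H·(T_m/T_H) = 584 × 1646.00/2091.15 = 459.7 kJ.
Second-stage efficiency η₂ = 1 − T_C/T_m = 1 − 328.15/1646.00 = 0.8006, so W₂ = η₂·Q_m = 368.0 kJ.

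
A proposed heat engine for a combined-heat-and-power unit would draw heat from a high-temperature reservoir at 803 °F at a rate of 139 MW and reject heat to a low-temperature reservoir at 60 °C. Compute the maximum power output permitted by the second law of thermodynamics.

Ẇ_max ≈ 73.0 MW

T_H = 803 °F → (803 − 32) × 5/9 = 428.33 °C = 701.48 K.
T_C = 60 °C → 60 + 273.15 = 333.15 K.
By the Carnot theorem, η_max = 1 − T_C/T_H = 1 − 333.15/701.48 = 0.5251.
W_max = η_max · Q_H = 0.5251 × 139 = 73.0 MW.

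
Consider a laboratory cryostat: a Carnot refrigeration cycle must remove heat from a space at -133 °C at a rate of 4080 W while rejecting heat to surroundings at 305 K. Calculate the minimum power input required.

Ẇ_in ≈ 4800 W

T_C = -133 °C → -133 + 273.15 = 140.15 K.
For a reversible refrigerator, COP_R = T_C/(T_H − T_C) = 140.15/164.85 = 0.8502.
W = Q_C/COP_R = 4080/0.8502 = 4800 W.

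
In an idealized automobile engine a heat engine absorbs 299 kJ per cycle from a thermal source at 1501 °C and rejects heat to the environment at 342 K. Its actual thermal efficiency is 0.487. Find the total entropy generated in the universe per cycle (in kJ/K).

ΔS_univ ≈ 0.280 kJ/K

T_H = 1501 °C → 1501 + 273.15 = 1774.15 K.
W = η·Q_H = 0.487 × 299 = 145.6 kJ, so Q_C = Q_H − W = 153.4 kJ.
Reservoir entropy changes: ΔS_H = −Q_H/T_H = −299/1774.15 = -0.1685 kJ/K and ΔS_C = +Q_C/T_C = 153.4/342.00 = 0.4485 kJ/K.
ΔS_univ = −Q_H/T_H + Q_C/T_C = 0.280 kJ/K (> 0, since η = 0.487 < η_Carnot = 0.807).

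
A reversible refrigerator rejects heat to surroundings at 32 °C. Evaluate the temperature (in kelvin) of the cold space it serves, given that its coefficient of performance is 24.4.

T_C ≈ 293 K

T_H = 32 °C → 32 + 273.15 = 305.15 K.
COP_R = T_C/(T_H − T_C) ⇒ T_C = T_H·COP_R/(1 + COP_R) = 305.15 × 24.4/(1 + 24.4) = 293 K.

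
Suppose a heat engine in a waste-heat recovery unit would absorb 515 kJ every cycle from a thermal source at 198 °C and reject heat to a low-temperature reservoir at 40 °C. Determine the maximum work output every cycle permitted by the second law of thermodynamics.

W_max ≈ 172.7 kJ

T_H = 198 °C → 198 + 273.15 = 471.15 K.
T_C = 40 °C → 40 + 273.15 = 313.15 K.
The upper bound on efficiency is η_max = 1 − T_C/T_H = 1 − 313.15/471.15 = 0.3353.
W_max = η_max · Q_H = 0.3353 × 515 = 172.7 kJ.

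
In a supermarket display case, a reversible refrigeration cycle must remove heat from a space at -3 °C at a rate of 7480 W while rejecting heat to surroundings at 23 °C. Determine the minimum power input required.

Ẇ_in ≈ 719.9 W

T_H = 23 °C → 23 + 273.15 = 296.15 K.
T_C = -3 °C → -3 + 273.15 = 270.15 K.
For a reversible refrigerator, COP_R = T_C/(T_H − T_C) = 270.15/26.00 = 10.3904.
W = Q_C/COP_R = 7480/10.3904 = 719.9 W.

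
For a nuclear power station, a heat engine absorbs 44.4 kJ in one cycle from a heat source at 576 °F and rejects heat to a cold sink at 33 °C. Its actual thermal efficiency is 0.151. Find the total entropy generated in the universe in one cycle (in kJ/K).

ΔS_univ ≈ 0.0460 kJ/K

T_H = 576 °F → (576 − 32) × 5/9 = 302.22 °C = 575.37 K.
T_C = 33 °C → 33 + 273.15 = 306.15 K.
W = η·Q_H = 0.151 × 44.4 = 6.704 kJ, so Q_C = Q_H − W = 37.70 kJ.
The hot reservoir loses entropy Q_H/T_H = 44.4/575.37 = 0.07717 kJ/K; the cold reservoir gains Q_C/T_C = 37.70/306.15 = 0.1231 kJ/K.
ΔS_univ = −Q_H/T_H + Q_C/T_C = 0.0460 kJ/K (> 0, since η = 0.151 < η_Carnot = 0.468).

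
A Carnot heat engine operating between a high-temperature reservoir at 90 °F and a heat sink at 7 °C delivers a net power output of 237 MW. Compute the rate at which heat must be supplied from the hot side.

Q̇_H ≈ 2869 MW

T_H = 90 °F → (90 − 32) × 5/9 = 32.22 °C = 305.37 K.
T_C = 7 °C → 7 + 273.15 = 280.15 K.
The Carnot efficiency is η = 1 − T_C/T_H = 1 − 280.15/305.37 = 0.0826.
Q_H = W/η = 237/0.0826 = 2869 MW.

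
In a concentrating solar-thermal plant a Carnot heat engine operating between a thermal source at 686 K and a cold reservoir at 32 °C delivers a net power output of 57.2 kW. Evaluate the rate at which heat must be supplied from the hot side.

T_C = 32 °C → 32 + 273.15 = 305.15 K.
Carnot efficiency: η = 1 − T_C/T_H = 1 − 305.15/686.00 = 0.5552.
Q_H = W/η = 57.2/0.5552 = 103.0 kW.

Q̇_H ≈ 103.0 kW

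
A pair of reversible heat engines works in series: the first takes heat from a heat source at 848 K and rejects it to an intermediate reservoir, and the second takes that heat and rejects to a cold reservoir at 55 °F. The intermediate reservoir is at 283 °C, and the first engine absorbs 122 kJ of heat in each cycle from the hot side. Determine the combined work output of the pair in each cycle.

T_C = 55 °F → (55 − 32) × 5/9 = 12.78 °C = 285.93 K.
Two reversible stages in series are equivalent to a single Carnot engine between T_H and T_C, so η_total = 1 − T_C/T_H = 1 − 285.93/848.00 = 0.6628.
W_total = η_total · Q_H = 0.6628 × 122 = 80.9 kJ.

W_total ≈ 80.9 kJ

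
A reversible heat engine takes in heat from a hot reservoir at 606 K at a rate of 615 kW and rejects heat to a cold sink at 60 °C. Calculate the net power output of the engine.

T_C = 60 °C → 60 + 273.15 = 333.15 K.
Carnot efficiency: η = 1 − T_C/T_H = 1 − 333.15/606.00 = 0.4502.
W = η·Q_H = 0.4502 × 615 = 277 kW.

Ẇ ≈ 277 kW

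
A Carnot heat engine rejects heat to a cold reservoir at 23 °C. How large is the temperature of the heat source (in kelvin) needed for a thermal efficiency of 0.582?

T_C = 23 °C → 23 + 273.15 = 296.15 K.
From η = 1 − T_C/T_H, solving for T_H gives T_H = T_C/(1 − η) = 296.15/(1 − 0.582) = 708.5 K.

T_H ≈ 708.5 K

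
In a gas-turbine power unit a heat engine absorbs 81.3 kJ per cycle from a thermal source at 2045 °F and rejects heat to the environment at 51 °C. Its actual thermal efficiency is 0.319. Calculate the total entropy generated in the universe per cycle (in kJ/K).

T_H = 2045 °F → (2045 − 32) × 5/9 = 1118.33 °C = 1391.48 K.
T_C = 51 °C → 51 + 273.15 = 324.15 K.
W = η·Q_H = 0.319 × 81.3 = 25.93 kJ, so Q_C = Q_H − W = 55.37 kJ.
The hot reservoir loses entropy Q_H/T_H = 81.3/1391.48 = 0.05843 kJ/K; the cold reservoir gains Q_C/T_C = 55.37/324.15 = 0.1708 kJ/K.
ΔS_univ = −Q_H/T_H + Q_C/T_C = 0.112 kJ/K (> 0, since η = 0.319 < η_Carnot = 0.767).

ΔS_univ ≈ 0.112 kJ/K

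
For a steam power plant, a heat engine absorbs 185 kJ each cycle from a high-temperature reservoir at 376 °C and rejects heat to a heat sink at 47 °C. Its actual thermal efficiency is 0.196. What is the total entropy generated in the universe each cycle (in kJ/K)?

ΔS_univ ≈ 0.180 kJ/K

T_H = 376 °C → 376 + 273.15 = 649.15 K.
T_C = 47 °C → 47 + 273.15 = 320.15 K.
W = η·Q_H = 0.196 × 185 = 36.26 kJ, so Q_C = Q_H − W = 148.7 kJ.
Entropy balance on the reservoirs: −Q_H/T_H = -0.2850 kJ/K, +Q_C/T_C = 0.4646 kJ/K.
ΔS_univ = −Q_H/T_H + Q_C/T_C = 0.180 kJ/K (> 0, since η = 0.196 < η_Carnot = 0.507).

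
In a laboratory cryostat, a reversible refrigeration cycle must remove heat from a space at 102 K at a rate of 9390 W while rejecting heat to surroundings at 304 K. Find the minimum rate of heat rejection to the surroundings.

Q̇_H ≈ 28000 W

For a reversible cycle Q_H/Q_C = T_H/T_C, so Q_H = Q_C·T_H/T_C = 9390 × 304.00/102.00 = 28000 W.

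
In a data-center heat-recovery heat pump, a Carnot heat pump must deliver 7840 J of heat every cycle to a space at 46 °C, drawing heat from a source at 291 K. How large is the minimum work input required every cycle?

W_in ≈ 691.5 J

T_H = 46 °C → 46 + 273.15 = 319.15 K.
Reversible heating COP: COP_HP = T_H/(T_H − T_C) = 319.15/28.15 = 11.3375.
W = Q_H/COP_HP = 7840/11.3375 = 691.5 J.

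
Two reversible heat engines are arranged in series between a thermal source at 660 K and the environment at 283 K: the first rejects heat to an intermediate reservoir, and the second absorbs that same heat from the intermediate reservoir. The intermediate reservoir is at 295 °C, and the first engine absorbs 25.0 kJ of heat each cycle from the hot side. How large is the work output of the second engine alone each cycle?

W₂ ≈ 10.8 kJ

T_m = 295 °C → 295 + 273.15 = 568.15 K.
Heat entering the second stage: Q_m = Q_H·(T_m/T_H) = 25.0 × 568.15/660.00 = 21.5 kJ.
Second-stage efficiency η₂ = 1 − T_C/T_m = 1 − 283.00/568.15 = 0.5019, so W₂ = η₂·Q_m = 10.8 kJ.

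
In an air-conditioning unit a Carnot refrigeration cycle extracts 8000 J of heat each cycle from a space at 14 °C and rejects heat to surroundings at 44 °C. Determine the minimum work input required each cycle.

T_H = 44 °C → 44 + 273.15 = 317.15 K.
T_C = 14 °C → 14 + 273.15 = 287.15 K.
Carnot COP: COP_R = T_C/(T_H − T_C) = 287.15/30.00 = 9.5717.
W = Q_C/COP_R = 8000/9.5717 = 836 J.

W_in ≈ 836 J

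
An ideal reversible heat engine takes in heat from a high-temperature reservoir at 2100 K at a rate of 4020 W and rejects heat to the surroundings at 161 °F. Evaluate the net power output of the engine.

Ẇ ≈ 3360 W

T_C = 161 °F → (161 − 32) × 5/9 = 71.67 °C = 344.82 K.
For a reversible engine, η = 1 − T_C/T_H = 1 − 344.82/2100.00 = 0.8358.
W = η·Q_H = 0.8358 × 4020 = 3360 W.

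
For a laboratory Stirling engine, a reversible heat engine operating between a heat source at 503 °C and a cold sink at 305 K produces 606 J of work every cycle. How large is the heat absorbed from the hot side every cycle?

T_H = 503 °C → 503 + 273.15 = 776.15 K.
Carnot efficiency: η = 1 − T_C/T_H = 1 − 305.00/776.15 = 0.6070.
Q_H = W/η = 606/0.6070 = 998 J.

Q_H ≈ 998 J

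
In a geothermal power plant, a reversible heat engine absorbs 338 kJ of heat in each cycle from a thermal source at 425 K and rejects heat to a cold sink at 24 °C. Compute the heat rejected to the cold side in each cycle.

T_C = 24 °C → 24 + 273.15 = 297.15 K.
Carnot efficiency: η = 1 − T_C/T_H = 1 − 297.15/425.00 = 0.3008.
For a reversible cycle Q_C/Q_H = T_C/T_H, so Q_C = 338 × 297.15/425.00 = 236 kJ.

Q_C ≈ 236 kJ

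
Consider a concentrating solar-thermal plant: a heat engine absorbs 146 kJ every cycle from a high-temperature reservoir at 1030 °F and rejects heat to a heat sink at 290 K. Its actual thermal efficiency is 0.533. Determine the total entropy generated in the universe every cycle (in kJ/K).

T_H = 1030 °F → (1030 − 32) × 5/9 = 554.44 °C = 827.59 K.
W = η·Q_H = 0.533 × 146 = 77.82 kJ, so Q_C = Q_H − W = 68.18 kJ.
Entropy balance on the reservoirs: −Q_H/T_H = -0.1764 kJ/K, +Q_C/T_C = 0.2351 kJ/K.
ΔS_univ = −Q_H/T_H + Q_C/T_C = 0.0587 kJ/K (> 0, since η = 0.533 < η_Carnot = 0.650).

ΔS_univ ≈ 0.0587 kJ/K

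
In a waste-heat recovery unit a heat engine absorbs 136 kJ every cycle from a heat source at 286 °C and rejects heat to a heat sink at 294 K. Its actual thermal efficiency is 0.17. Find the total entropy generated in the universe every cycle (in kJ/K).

T_H = 286 °C → 286 + 273.15 = 559.15 K.
W = η·Q_H = 0.17 × 136 = 23.12 kJ, so Q_C = Q_H − W = 112.9 kJ.
The hot reservoir loses entropy Q_H/T_H = 136/559.15 = 0.2432 kJ/K; the cold reservoir gains Q_C/T_C = 112.9/294.00 = 0.3839 kJ/K.
ΔS_univ = −Q_H/T_H + Q_C/T_C = 0.1407 kJ/K (> 0, since η = 0.17 < η_Carnot = 0.474).

ΔS_univ ≈ 0.1407 kJ/K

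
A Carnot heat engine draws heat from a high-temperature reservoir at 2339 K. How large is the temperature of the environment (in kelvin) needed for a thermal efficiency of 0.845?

From η = 1 − T_C/T_H, T_C = T_H·(1 − η) = 2339.00 × (1 − 0.845) = 363 K.

T_C ≈ 363 K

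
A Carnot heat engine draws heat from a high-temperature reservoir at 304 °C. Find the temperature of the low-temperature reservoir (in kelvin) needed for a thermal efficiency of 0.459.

T_C ≈ 312 K

T_H = 304 °C → 304 + 273.15 = 577.15 K.
From η = 1 − T_C/T_H, T_C = T_H·(1 − η) = 577.15 × (1 − 0.459) = 312 K.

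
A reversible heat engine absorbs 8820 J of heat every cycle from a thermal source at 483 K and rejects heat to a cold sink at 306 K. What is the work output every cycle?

η_rev = 1 − T_C/T_H = 1 − 306.00/483.00 = 0.3665.
W = η·Q_H = 0.3665 × 8820 = 3230 J.

W ≈ 3230 J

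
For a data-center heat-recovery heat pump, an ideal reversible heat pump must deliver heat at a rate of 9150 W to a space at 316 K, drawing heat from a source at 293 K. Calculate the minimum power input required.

Reversible heating COP: COP_HP = T_H/(T_H − T_C) = 316.00/23.00 = 13.7391.
W = Q_H/COP_HP = 9150/13.7391 = 666 W.

Ẇ_in ≈ 666 W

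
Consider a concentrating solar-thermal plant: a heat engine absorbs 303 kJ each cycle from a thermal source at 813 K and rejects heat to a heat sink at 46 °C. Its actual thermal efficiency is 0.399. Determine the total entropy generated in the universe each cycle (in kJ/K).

T_C = 46 °C → 46 + 273.15 = 319.15 K.
W = η·Q_H = 0.399 × 303 = 120.9 kJ, so Q_C = Q_H − W = 182.1 kJ.
Entropy balance on the reservoirs: −Q_H/T_H = -0.3727 kJ/K, +Q_C/T_C = 0.5706 kJ/K.
ΔS_univ = −Q_H/T_H + Q_C/T_C = 0.198 kJ/K (> 0, since η = 0.399 < η_Carnot = 0.607).

ΔS_univ ≈ 0.198 kJ/K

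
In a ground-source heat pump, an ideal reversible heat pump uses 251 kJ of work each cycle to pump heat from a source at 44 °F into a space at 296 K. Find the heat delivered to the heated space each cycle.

T_C = 44 °F → (44 − 32) × 5/9 = 6.67 °C = 279.82 K.
For a reversible heat pump, COP_HP = T_H/(T_H − T_C) = 296.00/16.18 = 18.2904.
Q_H = COP_HP · W = 18.2904 × 251 = 4591 kJ.

Q_H ≈ 4591 kJ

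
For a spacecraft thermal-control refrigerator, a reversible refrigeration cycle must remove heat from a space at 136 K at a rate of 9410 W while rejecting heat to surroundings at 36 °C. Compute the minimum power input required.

Ẇ_in ≈ 12000 W

T_H = 36 °C → 36 + 273.15 = 309.15 K.
Carnot COP: COP_R = T_C/(T_H − T_C) = 136.00/173.15 = 0.7854.
W = Q_C/COP_R = 9410/0.7854 = 12000 W.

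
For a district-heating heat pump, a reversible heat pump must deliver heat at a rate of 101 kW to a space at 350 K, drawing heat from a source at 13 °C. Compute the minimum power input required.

Ẇ_in ≈ 18.4 kW

T_C = 13 °C → 13 + 273.15 = 286.15 K.
The Carnot heat-pump COP is COP_HP = T_H/(T_H − T_C) = 350.00/63.85 = 5.4816.
W = Q_H/COP_HP = 101/5.4816 = 18.4 kW.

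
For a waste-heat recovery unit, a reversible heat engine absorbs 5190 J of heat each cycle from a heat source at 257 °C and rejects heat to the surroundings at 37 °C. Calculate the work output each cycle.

W ≈ 2150 J

T_H = 257 °C → 257 + 273.15 = 530.15 K.
T_C = 37 °C → 37 + 273.15 = 310.15 K.
Carnot efficiency: η = 1 − T_C/T_H = 1 − 310.15/530.15 = 0.4150.
W = η·Q_H = 0.4150 × 5190 = 2150 J.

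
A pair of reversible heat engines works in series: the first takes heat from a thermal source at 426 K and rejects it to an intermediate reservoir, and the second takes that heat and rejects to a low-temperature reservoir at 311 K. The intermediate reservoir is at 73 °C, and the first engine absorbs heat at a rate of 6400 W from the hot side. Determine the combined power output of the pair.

Ẇ_total ≈ 1730 W

Two reversible stages in series are equivalent to a single Carnot engine between T_H and T_C, so η_total = 1 − T_C/T_H = 1 − 311.00/426.00 = 0.2700.
W_total = η_total · Q_H = 0.2700 × 6400 = 1730 W.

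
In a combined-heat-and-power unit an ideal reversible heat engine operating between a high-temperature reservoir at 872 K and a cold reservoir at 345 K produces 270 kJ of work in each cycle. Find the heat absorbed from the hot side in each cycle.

Q_H ≈ 447 kJ

Since the cycle is reversible, η = 1 − T_C/T_H = 1 − 345.00/872.00 = 0.6044.
Q_H = W/η = 270/0.6044 = 447 kJ.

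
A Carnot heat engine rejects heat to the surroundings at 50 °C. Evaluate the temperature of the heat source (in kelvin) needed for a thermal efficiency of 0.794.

T_C = 50 °C → 50 + 273.15 = 323.15 K.
From η = 1 − T_C/T_H, solving for T_H gives T_H = T_C/(1 − η) = 323.15/(1 − 0.794) = 1570 K.

T_H ≈ 1570 K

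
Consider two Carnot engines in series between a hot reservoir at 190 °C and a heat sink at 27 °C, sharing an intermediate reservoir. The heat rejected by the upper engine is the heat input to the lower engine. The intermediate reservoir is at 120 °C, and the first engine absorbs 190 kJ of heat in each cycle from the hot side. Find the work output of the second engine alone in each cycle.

W₂ ≈ 38.15 kJ

T_H = 190 °C → 190 + 273.15 = 463.15 K.
T_C = 27 °C → 27 + 273.15 = 300.15 K.
T_m = 120 °C → 120 + 273.15 = 393.15 K.
Heat entering the second stage: Q_m = Q_H·(T_m/T_H) = 190 × 393.15/463.15 = 161.3 kJ.
Second-stage efficiency η₂ = 1 − T_C/T_m = 1 − 300.15/393.15 = 0.2366, so W₂ = η₂·Q_m = 38.15 kJ.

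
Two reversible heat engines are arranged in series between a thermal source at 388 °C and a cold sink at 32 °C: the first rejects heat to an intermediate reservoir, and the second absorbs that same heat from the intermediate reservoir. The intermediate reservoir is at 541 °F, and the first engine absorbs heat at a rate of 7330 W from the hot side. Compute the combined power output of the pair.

Ẇ_total ≈ 3947 W

T_H = 388 °C → 388 + 273.15 = 661.15 K.
T_C = 32 °C → 32 + 273.15 = 305.15 K.
Two reversible stages in series are equivalent to a single Carnot engine between T_H and T_C, so η_total = 1 − T_C/T_H = 1 − 305.15/661.15 = 0.5385.
W_total = η_total · Q_H = 0.5385 × 7330 = 3947 W.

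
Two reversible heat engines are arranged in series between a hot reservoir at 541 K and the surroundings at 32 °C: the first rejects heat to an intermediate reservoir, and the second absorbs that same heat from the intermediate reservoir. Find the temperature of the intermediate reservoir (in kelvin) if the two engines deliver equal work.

T_m ≈ 423 K

T_C = 32 °C → 32 + 273.15 = 305.15 K.
For reversible stages Q_m = Q_H·(T_m/T_H). Setting W₁ = Q_H(1 − T_m/T_H) equal to W₂ = Q_m(1 − T_C/T_m) = Q_H·(T_m − T_C)/T_H gives T_H − T_m = T_m − T_C, so T_m = (T_H + T_C)/2 = (541.00 + 305.15)/2 = 423 K.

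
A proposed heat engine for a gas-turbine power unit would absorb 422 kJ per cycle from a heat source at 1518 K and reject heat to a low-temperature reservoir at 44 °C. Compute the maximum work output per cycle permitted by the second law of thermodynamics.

W_max ≈ 334 kJ

T_C = 44 °C → 44 + 273.15 = 317.15 K.
By the Carnot theorem, η_max = 1 − T_C/T_H = 1 − 317.15/1518.00 = 0.7911.
W_max = η_max · Q_H = 0.7911 × 422 = 334 kJ.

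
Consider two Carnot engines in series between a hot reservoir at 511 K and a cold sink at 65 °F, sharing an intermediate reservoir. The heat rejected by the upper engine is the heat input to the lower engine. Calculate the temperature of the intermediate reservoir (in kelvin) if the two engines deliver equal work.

T_m ≈ 401.2 K

T_C = 65 °F → (65 − 32) × 5/9 = 18.33 °C = 291.48 K.
For reversible stages Q_m = Q_H·(T_m/T_H). Setting W₁ = Q_H(1 − T_m/T_H) equal to W₂ = Q_m(1 − T_C/T_m) = Q_H·(T_m − T_C)/T_H gives T_H − T_m = T_m − T_C, so T_m = (T_H + T_C)/2 = (511.00 + 291.48)/2 = 401.2 K.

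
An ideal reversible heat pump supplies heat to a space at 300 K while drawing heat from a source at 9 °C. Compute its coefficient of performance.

COP_HP ≈ 16.8

T_C = 9 °C → 9 + 273.15 = 282.15 K.
The Carnot heat-pump COP is COP_HP = T_H/(T_H − T_C) = 300.00/(300.00 − 282.15) = 16.8.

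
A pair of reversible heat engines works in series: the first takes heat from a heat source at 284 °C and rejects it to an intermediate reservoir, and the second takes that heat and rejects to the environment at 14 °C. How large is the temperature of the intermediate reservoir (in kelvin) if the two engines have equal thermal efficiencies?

T_H = 284 °C → 284 + 273.15 = 557.15 K.
T_C = 14 °C → 14 + 273.15 = 287.15 K.
Equal efficiencies require 1 − T_m/T_H = 1 − T_C/T_m, i.e. T_m/T_H = T_C/T_m, so T_m = √(T_H·T_C) = √(557.15 × 287.15) = 400 K.

T_m ≈ 400 K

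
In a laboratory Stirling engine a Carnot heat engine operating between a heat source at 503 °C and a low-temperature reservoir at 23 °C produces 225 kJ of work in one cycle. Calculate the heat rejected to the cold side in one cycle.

Q_C ≈ 139 kJ

T_H = 503 °C → 503 + 273.15 = 776.15 K.
T_C = 23 °C → 23 + 273.15 = 296.15 K.
Since the cycle is reversible, η = 1 − T_C/T_H = 1 − 296.15/776.15 = 0.6184.
Since Q_C/Q_H = T_C/T_H and Q_H = W/η, Q_C = W·T_C/(T_H − T_C) = 225 × 296.15/480.00 = 139 kJ.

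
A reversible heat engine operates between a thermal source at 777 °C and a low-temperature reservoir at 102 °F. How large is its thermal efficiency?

T_H = 777 °C → 777 + 273.15 = 1050.15 K.
T_C = 102 °F → (102 − 32) × 5/9 = 38.89 °C = 312.04 K.
For a reversible engine, η = 1 − T_C/T_H = 1 − 312.04/1050.15 = 0.703.

η ≈ 0.703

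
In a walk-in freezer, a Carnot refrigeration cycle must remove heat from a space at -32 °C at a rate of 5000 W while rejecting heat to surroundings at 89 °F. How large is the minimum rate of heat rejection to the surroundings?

Q̇_H ≈ 6320 W

T_H = 89 °F → (89 − 32) × 5/9 = 31.67 °C = 304.82 K.
T_C = -32 °C → -32 + 273.15 = 241.15 K.
For a reversible cycle Q_H/Q_C = T_H/T_C, so Q_H = Q_C·T_H/T_C = 5000 × 304.82/241.15 = 6320 W.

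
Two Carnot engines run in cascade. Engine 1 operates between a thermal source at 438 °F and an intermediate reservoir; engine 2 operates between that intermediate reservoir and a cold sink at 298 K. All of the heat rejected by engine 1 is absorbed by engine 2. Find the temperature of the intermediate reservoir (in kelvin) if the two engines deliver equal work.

T_H = 438 °F → (438 − 32) × 5/9 = 225.56 °C = 498.71 K.
For reversible stages Q_m = Q_H·(T_m/T_H). Setting W₁ = Q_H(1 − T_m/T_H) equal to W₂ = Q_m(1 − T_C/T_m) = Q_H·(T_m − T_C)/T_H gives T_H − T_m = T_m − T_C, so T_m = (T_H + T_C)/2 = (498.71 + 298.00)/2 = 398 K.

T_m ≈ 398 K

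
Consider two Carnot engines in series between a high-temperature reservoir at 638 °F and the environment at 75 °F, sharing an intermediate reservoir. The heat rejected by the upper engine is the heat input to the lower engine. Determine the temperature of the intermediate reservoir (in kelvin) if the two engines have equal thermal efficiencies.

T_H = 638 °F → (638 − 32) × 5/9 = 336.67 °C = 609.82 K.
T_C = 75 °F → (75 − 32) × 5/9 = 23.89 °C = 297.04 K.
Equal efficiencies require 1 − T_m/T_H = 1 − T_C/T_m, i.e. T_m/T_H = T_C/T_m, so T_m = √(T_H·T_C) = √(609.82 × 297.04) = 426 K.

T_m ≈ 426 K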